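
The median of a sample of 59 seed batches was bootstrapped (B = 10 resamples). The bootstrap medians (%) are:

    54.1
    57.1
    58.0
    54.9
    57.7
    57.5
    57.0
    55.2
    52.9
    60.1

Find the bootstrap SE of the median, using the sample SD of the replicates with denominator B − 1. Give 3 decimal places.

Bootstrap SE is the standard deviation of the 10 replicate medians.
Mean of replicates: (54.1 + 57.1 + 58.0 + 54.9 + 57.7 + 57.5 + 57.0 + 55.2 + 52.9 + 60.1) / 10 = 564.5000 / 10 = 56.4500
Sum of squared deviations: (−2.3500)² + (+0.6500)² + (+1.5500)² + (−1.5500)² + (+1.2500)² + (+1.0500)² + (+0.5500)² + (−1.2500)² + (−3.5500)² + (+3.6500)² = 41.2050
Variance = 41.2050 / 9 = 4.5783
SE* = √4.5783

SE* = 2.140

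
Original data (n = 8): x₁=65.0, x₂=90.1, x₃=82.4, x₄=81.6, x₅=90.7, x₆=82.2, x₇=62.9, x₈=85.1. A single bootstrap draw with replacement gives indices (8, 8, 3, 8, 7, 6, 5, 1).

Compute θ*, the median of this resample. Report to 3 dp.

θ* = 83.750

Resample values: 85.1, 85.1, 82.4, 85.1, 62.9, 82.2, 90.7, 65.0.
Sorted: 62.9, 65.0, 82.2, 82.4, 85.1, 85.1, 85.1, 90.7
Median = average of the two middle values = 83.750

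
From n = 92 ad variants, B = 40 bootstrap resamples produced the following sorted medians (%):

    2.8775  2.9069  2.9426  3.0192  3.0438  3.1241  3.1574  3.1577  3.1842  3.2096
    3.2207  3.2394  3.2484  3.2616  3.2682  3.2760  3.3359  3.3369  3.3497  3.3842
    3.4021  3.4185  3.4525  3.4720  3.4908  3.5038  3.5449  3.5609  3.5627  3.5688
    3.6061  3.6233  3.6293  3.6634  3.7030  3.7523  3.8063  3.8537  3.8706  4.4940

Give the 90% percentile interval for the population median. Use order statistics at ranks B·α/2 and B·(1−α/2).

(2.9069, 3.8537)

α = 0.10; lower rank = 40 × 0.050 = 2; upper rank = 40 × 0.950 = 38.
The 2nd smallest replicate is 2.9069; the 38th is 3.8537.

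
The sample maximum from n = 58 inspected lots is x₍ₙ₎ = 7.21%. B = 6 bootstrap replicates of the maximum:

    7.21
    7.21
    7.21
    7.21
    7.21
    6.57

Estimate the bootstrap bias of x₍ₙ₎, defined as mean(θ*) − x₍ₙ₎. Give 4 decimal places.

bias = −0.1067

mean(θ*) = (7.21 + 7.21 + 7.21 + 7.21 + 7.21 + 6.57) / 6 = 7.10333
bias = 7.10333 − 7.21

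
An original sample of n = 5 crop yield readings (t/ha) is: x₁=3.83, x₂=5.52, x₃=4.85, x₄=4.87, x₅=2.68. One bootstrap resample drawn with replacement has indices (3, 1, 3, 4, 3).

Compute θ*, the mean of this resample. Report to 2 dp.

θ* = 4.65

Resample values: 4.85, 3.83, 4.85, 4.87, 4.85.
Mean = (4.85 + 3.83 + 4.85 + 4.87 + 4.85) / 5 = 23.250 / 5 = 4.65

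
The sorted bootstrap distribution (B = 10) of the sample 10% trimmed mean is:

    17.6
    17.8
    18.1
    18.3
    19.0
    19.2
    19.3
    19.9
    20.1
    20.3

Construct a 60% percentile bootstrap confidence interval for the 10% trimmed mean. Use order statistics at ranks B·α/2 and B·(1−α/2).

(17.8, 19.9)

α = 0.40; lower rank = 10 × 0.200 = 2; upper rank = 10 × 0.800 = 8.
The 2nd smallest replicate is 17.8; the 8th is 19.9.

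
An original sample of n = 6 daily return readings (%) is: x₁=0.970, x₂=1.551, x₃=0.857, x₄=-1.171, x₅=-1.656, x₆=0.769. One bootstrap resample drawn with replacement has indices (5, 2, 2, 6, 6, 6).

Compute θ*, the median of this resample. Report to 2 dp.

Resample values: -1.656, 1.551, 1.551, 0.769, 0.769, 0.769.
Sorted: -1.656, 0.769, 0.769, 0.769, 1.551, 1.551
Median = average of the two middle values = 0.77

θ* = 0.77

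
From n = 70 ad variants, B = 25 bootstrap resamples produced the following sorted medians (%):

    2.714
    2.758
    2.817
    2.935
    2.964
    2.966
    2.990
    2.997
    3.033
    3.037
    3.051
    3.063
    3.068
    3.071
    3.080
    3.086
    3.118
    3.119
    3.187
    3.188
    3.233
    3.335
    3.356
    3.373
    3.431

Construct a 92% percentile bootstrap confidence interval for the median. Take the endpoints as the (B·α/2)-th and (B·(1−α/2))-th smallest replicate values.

(2.714, 3.373)

α = 0.08; lower rank = 25 × 0.040 = 1; upper rank = 25 × 0.960 = 24.
The 1st smallest replicate is 2.714; the 24th is 3.373.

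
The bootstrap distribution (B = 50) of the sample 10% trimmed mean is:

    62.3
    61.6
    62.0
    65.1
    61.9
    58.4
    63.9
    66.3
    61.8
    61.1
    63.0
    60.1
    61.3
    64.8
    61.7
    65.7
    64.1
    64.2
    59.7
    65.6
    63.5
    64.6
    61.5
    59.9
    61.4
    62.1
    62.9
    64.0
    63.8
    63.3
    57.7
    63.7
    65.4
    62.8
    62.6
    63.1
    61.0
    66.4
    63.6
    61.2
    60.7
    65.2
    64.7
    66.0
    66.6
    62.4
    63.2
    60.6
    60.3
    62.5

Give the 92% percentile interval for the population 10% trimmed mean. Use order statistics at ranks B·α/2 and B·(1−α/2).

Sorted replicates: 57.7, 58.4, 59.7, 59.9, 60.1, 60.3, 60.6, 60.7, 61.0, 61.1, 61.2, 61.3, 61.4, 61.5, 61.6, 61.7, 61.8, 61.9, 62.0, 62.1, 62.3, 62.4, 62.5, 62.6, 62.8, 62.9, 63.0, 63.1, 63.2, 63.3, 63.5, 63.6, 63.7, 63.8, 63.9, 64.0, 64.1, 64.2, 64.6, 64.7, 64.8, 65.1, 65.2, 65.4, 65.6, 65.7, 66.0, 66.3, 66.4, 66.6
α = 0.08; lower rank = 50 × 0.040 = 2; upper rank = 50 × 0.960 = 48.
The 2nd smallest replicate is 58.4; the 48th is 66.3.

(58.4, 66.3)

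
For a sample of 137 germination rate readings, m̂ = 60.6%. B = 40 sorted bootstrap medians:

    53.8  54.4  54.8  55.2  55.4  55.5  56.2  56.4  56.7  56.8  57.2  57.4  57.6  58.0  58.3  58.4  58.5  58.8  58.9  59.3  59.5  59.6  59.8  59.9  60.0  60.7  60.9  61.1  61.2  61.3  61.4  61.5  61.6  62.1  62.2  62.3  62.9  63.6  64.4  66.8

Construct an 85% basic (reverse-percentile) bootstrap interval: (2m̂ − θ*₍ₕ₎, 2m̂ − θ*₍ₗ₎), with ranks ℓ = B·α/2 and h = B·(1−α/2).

(58.3, 66.4)

Percentile endpoints at ranks 3 and 37: θ*₍3₎ = 54.8, θ*₍37₎ = 62.9.
Basic interval reflects these around m̂:
  lower = 2 × 60.6 − 62.9 = 58.3
  upper = 2 × 60.6 − 54.8 = 66.4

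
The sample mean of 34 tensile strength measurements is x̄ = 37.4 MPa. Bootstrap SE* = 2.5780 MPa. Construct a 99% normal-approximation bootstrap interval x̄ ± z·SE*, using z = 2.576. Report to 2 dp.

Margin = 2.576 × 2.5780 = 6.641
Interval: 37.4 ± 6.641

(30.76, 44.04)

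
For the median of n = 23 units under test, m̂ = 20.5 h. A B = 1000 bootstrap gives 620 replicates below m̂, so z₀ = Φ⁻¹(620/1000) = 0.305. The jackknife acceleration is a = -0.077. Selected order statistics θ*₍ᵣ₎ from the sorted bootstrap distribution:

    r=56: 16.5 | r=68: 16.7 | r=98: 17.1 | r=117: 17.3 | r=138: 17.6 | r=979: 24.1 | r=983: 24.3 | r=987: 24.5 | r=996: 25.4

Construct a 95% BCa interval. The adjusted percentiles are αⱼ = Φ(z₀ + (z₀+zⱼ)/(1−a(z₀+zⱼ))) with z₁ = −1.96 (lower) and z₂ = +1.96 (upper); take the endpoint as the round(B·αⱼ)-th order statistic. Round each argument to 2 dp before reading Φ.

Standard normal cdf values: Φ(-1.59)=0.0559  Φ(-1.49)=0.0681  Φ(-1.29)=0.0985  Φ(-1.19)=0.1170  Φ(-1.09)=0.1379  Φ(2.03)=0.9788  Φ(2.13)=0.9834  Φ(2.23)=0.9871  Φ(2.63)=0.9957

(16.5, 24.5)

Lower: z₀ + z₁ = 0.305 + (-1.960) = -1.655; 1 − a(z₀+z₁) = 1 − (-0.077)(-1.655) = 0.8726; argument = 0.305 + (-1.655)/0.8726 = -1.5917 → -1.59.
α₁ = Φ(-1.59) = 0.0559; rank = round(1000 × 0.0559) = 56; θ*₍56₎ = 16.5.
Upper: z₀ + z₂ = 2.265; 1 − a(z₀+z₂) = 1.1744; argument = 2.2336 → 2.23; α₂ = 0.9871; rank = 987; θ*₍987₎ = 24.5.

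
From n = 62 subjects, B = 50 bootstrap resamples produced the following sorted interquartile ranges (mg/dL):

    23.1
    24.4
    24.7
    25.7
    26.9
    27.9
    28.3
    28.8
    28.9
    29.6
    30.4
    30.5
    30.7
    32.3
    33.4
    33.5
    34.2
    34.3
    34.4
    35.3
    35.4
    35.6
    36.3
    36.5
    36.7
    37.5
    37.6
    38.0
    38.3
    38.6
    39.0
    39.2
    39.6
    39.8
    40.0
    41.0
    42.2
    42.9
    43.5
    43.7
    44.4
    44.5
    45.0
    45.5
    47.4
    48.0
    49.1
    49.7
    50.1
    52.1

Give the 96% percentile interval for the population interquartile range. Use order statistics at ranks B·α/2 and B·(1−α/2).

α = 0.04; lower rank = 50 × 0.020 = 1; upper rank = 50 × 0.980 = 49.
The 1st smallest replicate is 23.1; the 49th is 50.1.

(23.1, 50.1)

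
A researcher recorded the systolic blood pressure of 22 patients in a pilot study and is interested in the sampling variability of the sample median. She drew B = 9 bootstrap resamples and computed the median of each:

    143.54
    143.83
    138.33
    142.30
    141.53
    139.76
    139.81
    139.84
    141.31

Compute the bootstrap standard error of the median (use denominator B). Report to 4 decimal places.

Bootstrap SE is the standard deviation of the 9 replicate medians.
Mean of replicates: (143.54 + 143.83 + 138.33 + 142.30 + 141.53 + 139.76 + 139.81 + 139.84 + 141.31) / 9 = 1270.25000 / 9 = 141.13889
Sum of squared deviations: (+2.40111)² + (+2.69111)² + (−2.80889)² + (+1.16111)² + (+0.39111)² + (−1.37889)² + (−1.32889)² + (−1.29889)² + (+0.17111)² = 27.78209
Variance = 27.78209 / 9 = 3.08690
SE* = √3.08690

SE* = 1.7570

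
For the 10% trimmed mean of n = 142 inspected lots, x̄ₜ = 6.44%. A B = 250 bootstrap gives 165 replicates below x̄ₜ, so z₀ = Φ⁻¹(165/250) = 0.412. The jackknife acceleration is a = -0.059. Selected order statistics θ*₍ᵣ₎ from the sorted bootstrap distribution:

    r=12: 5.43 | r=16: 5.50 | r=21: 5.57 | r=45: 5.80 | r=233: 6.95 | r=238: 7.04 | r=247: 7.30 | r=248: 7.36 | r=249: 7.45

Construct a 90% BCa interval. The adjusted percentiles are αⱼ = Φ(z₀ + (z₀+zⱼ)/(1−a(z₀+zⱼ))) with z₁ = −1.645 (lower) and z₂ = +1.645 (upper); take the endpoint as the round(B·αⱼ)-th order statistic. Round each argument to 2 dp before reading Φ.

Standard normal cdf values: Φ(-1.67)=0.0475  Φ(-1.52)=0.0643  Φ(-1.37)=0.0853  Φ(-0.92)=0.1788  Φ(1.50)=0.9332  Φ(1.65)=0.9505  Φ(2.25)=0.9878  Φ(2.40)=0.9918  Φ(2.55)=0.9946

(5.80, 7.30)

Lower: z₀ + z₁ = 0.412 + (-1.645) = -1.233; 1 − a(z₀+z₁) = 1 − (-0.059)(-1.233) = 0.9273; argument = 0.412 + (-1.233)/0.9273 = -0.9177 → -0.92.
α₁ = Φ(-0.92) = 0.1788; rank = round(250 × 0.1788) = 45; θ*₍45₎ = 5.80.
Upper: z₀ + z₂ = 2.057; 1 − a(z₀+z₂) = 1.1214; argument = 2.2464 → 2.25; α₂ = 0.9878; rank = 247; θ*₍247₎ = 7.30.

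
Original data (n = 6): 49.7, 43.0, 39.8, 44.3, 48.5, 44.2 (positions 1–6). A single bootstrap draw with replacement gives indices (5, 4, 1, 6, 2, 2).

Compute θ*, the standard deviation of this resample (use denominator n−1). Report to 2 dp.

θ* = 2.91

Resample values: 48.5, 44.3, 49.7, 44.2, 43.0, 43.0.
Mean = 45.4500; sum of squared deviations = 42.2550
s² = 42.2550 / 5 = 8.4510
s = √8.4510 = 2.91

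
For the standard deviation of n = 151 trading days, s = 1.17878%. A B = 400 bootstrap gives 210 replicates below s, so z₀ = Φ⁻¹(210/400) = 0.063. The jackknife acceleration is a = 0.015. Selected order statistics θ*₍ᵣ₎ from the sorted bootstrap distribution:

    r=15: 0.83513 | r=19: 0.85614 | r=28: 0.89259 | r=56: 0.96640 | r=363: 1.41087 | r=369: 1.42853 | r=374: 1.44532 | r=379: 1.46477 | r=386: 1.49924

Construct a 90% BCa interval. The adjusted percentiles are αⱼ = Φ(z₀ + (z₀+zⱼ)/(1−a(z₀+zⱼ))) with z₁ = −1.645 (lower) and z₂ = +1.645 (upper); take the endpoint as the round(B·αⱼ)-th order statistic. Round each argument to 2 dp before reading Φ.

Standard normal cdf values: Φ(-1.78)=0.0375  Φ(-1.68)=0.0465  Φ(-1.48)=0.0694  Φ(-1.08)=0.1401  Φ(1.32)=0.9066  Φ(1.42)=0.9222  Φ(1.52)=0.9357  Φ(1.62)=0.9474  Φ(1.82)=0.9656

(0.89259, 1.49924)

Lower: z₀ + z₁ = 0.063 + (-1.645) = -1.582; 1 − a(z₀+z₁) = 1 − (0.015)(-1.582) = 1.0237; argument = 0.063 + (-1.582)/1.0237 = -1.4823 → -1.48.
α₁ = Φ(-1.48) = 0.0694; rank = round(400 × 0.0694) = 28; θ*₍28₎ = 0.89259.
Upper: z₀ + z₂ = 1.708; 1 − a(z₀+z₂) = 0.9744; argument = 1.8159 → 1.82; α₂ = 0.9656; rank = 386; θ*₍386₎ = 1.49924.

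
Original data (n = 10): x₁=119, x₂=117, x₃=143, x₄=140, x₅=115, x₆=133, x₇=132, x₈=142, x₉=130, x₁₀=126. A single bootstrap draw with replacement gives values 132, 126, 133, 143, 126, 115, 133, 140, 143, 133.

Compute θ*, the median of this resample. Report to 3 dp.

Sorted: 115, 126, 126, 132, 133, 133, 133, 140, 143, 143
Median = average of the two middle values = 133.000

θ* = 133.000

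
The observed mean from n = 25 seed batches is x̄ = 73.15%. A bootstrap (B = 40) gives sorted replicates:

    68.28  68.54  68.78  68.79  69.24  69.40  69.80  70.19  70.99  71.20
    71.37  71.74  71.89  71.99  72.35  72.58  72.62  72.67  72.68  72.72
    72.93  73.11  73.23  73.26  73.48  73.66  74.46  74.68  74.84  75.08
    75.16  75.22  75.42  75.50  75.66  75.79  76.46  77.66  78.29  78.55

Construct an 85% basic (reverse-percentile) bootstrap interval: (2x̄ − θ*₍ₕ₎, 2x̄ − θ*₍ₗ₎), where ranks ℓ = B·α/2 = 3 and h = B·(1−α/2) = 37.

Percentile endpoints at ranks 3 and 37: θ*₍3₎ = 68.78, θ*₍37₎ = 76.46.
Basic interval reflects these around x̄:
  lower = 2 × 73.15 − 76.46 = 69.84
  upper = 2 × 73.15 − 68.78 = 77.52

(69.84, 77.52)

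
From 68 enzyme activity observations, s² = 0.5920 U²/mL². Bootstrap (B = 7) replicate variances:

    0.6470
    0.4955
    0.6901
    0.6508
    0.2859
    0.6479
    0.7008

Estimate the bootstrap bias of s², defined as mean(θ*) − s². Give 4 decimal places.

mean(θ*) = (0.6470 + 0.4955 + 0.6901 + 0.6508 + 0.2859 + 0.6479 + 0.7008) / 7 = 0.58829
bias = 0.58829 − 0.5920

bias = −0.0037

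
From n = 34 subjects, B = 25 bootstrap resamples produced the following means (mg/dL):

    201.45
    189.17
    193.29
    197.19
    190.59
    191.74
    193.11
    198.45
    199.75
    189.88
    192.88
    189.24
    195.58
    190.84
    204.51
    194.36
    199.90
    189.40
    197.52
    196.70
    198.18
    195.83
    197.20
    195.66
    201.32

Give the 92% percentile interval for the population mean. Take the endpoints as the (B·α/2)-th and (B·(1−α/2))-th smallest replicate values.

(189.17, 201.45)

Sorted replicates: 189.17, 189.24, 189.40, 189.88, 190.59, 190.84, 191.74, 192.88, 193.11, 193.29, 194.36, 195.58, 195.66, 195.83, 196.70, 197.19, 197.20, 197.52, 198.18, 198.45, 199.75, 199.90, 201.32, 201.45, 204.51
α = 0.08; lower rank = 25 × 0.040 = 1; upper rank = 25 × 0.960 = 24.
The 1st smallest replicate is 189.17; the 24th is 201.45.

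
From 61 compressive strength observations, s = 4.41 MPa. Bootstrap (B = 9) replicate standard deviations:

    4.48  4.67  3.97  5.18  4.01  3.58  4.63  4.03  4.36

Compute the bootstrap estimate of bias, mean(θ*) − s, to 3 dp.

mean(θ*) = (4.48 + 4.67 + 3.97 + 5.18 + 4.01 + 3.58 + 4.63 + 4.03 + 4.36) / 9 = 4.3233
bias = 4.3233 − 4.41

bias = −0.087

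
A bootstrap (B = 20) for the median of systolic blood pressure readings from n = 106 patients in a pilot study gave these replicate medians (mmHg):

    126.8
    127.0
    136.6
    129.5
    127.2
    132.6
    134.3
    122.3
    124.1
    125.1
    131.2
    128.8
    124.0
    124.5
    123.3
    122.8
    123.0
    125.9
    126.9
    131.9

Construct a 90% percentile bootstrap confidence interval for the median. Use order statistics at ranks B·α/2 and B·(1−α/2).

(122.3, 134.3)

Sorted replicates: 122.3, 122.8, 123.0, 123.3, 124.0, 124.1, 124.5, 125.1, 125.9, 126.8, 126.9, 127.0, 127.2, 128.8, 129.5, 131.2, 131.9, 132.6, 134.3, 136.6
α = 0.10; lower rank = 20 × 0.050 = 1; upper rank = 20 × 0.950 = 19.
The 1st smallest replicate is 122.3; the 19th is 134.3.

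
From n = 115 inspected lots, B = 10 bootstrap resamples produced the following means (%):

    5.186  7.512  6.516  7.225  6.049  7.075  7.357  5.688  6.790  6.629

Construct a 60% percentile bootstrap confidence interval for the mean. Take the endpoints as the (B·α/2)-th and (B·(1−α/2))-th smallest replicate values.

(5.688, 7.225)

Sorted replicates: 5.186, 5.688, 6.049, 6.516, 6.629, 6.790, 7.075, 7.225, 7.357, 7.512
α = 0.40; lower rank = 10 × 0.200 = 2; upper rank = 10 × 0.800 = 8.
The 2nd smallest replicate is 5.688; the 8th is 7.225.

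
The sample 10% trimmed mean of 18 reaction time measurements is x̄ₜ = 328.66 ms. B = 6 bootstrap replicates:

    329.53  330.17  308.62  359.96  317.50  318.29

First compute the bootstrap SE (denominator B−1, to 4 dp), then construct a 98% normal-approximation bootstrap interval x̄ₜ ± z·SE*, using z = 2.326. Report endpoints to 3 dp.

(286.973, 370.347)

Mean of replicates = 327.3450; sum of squared deviations = 1606.0357; SE* = √(1606.0357/5) = 17.9223
Margin = 2.326 × 17.9223 = 41.6873
Interval: 328.66 ± 41.6873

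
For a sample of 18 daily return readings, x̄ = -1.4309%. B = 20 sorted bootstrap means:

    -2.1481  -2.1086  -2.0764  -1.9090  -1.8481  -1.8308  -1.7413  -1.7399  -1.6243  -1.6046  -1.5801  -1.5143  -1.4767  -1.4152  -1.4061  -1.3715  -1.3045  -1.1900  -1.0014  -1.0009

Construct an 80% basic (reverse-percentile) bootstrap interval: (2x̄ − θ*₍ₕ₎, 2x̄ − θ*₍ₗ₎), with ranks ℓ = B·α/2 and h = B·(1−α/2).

Percentile endpoints at ranks 2 and 18: θ*₍2₎ = -2.1086, θ*₍18₎ = -1.1900.
Basic interval reflects these around x̄:
  lower = 2 × -1.4309 − -1.1900 = -1.6718
  upper = 2 × -1.4309 − -2.1086 = -0.7532

(-1.6718, -0.7532)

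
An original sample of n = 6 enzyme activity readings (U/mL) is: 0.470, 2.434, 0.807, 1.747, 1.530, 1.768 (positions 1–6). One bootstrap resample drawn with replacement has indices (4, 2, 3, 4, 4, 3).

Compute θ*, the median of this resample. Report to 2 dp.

Resample values: 1.747, 2.434, 0.807, 1.747, 1.747, 0.807.
Sorted: 0.807, 0.807, 1.747, 1.747, 1.747, 2.434
Median = average of the two middle values = 1.75

θ* = 1.75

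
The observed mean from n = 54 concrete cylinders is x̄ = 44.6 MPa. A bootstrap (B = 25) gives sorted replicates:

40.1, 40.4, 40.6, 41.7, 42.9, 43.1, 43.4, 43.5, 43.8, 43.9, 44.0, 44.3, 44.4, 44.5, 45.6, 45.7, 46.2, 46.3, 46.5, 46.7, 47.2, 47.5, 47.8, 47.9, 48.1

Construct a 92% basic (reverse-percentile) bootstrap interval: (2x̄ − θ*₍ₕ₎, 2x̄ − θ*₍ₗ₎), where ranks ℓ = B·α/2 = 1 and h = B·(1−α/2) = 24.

(41.3, 49.1)

Percentile endpoints at ranks 1 and 24: θ*₍1₎ = 40.1, θ*₍24₎ = 47.9.
Basic interval reflects these around x̄:
  lower = 2 × 44.6 − 47.9 = 41.3
  upper = 2 × 44.6 − 40.1 = 49.1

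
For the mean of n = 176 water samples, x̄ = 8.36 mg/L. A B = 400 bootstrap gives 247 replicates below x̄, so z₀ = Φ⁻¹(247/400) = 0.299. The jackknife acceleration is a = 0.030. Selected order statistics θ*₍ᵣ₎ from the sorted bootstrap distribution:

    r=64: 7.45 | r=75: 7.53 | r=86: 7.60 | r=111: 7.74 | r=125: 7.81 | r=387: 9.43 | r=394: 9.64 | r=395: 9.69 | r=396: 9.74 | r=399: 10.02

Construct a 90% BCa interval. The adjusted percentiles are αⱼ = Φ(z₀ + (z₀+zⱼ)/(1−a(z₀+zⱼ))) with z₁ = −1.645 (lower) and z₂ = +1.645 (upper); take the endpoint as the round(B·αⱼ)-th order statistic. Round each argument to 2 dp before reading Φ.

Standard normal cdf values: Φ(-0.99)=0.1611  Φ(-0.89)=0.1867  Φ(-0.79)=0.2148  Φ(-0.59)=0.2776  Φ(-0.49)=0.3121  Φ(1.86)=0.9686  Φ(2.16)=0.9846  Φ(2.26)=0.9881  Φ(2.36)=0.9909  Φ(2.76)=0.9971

Lower: z₀ + z₁ = 0.299 + (-1.645) = -1.346; 1 − a(z₀+z₁) = 1 − (0.030)(-1.346) = 1.0404; argument = 0.299 + (-1.346)/1.0404 = -0.9948 → -0.99.
α₁ = Φ(-0.99) = 0.1611; rank = round(400 × 0.1611) = 64; θ*₍64₎ = 7.45.
Upper: z₀ + z₂ = 1.944; 1 − a(z₀+z₂) = 0.9417; argument = 2.3634 → 2.36; α₂ = 0.9909; rank = 396; θ*₍396₎ = 9.74.

(7.45, 9.74)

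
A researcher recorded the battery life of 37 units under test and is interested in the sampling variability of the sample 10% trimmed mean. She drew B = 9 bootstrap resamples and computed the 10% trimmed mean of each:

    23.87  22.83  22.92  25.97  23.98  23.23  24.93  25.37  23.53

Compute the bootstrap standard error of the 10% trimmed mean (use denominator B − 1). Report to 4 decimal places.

Bootstrap SE is the standard deviation of the 9 replicate 10% trimmed means.
Mean of replicates: (23.87 + 22.83 + 22.92 + 25.97 + 23.98 + 23.23 + 24.93 + 25.37 + 23.53) / 9 = 216.63000 / 9 = 24.07000
Sum of squared deviations: (−0.20000)² + (−1.24000)² + (−1.15000)² + (+1.90000)² + (−0.09000)² + (−0.84000)² + (+0.86000)² + (+1.30000)² + (−0.54000)² = 9.94500
Variance = 9.94500 / 8 = 1.24312
SE* = √1.24312

SE* = 1.1150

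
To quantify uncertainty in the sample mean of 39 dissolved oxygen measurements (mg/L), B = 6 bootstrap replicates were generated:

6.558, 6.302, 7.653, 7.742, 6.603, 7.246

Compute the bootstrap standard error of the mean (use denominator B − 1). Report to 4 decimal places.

SE* = 0.6125

Bootstrap SE is the standard deviation of the 6 replicate means.
Mean of replicates: (6.558 + 6.302 + 7.653 + 7.742 + 6.603 + 7.246) / 6 = 42.10400 / 6 = 7.01733
Sum of squared deviations: (−0.45933)² + (−0.71533)² + (+0.63567)² + (+0.72467)² + (−0.41433)² + (+0.22867)² = 1.87586
Variance = 1.87586 / 5 = 0.37517
SE* = √0.37517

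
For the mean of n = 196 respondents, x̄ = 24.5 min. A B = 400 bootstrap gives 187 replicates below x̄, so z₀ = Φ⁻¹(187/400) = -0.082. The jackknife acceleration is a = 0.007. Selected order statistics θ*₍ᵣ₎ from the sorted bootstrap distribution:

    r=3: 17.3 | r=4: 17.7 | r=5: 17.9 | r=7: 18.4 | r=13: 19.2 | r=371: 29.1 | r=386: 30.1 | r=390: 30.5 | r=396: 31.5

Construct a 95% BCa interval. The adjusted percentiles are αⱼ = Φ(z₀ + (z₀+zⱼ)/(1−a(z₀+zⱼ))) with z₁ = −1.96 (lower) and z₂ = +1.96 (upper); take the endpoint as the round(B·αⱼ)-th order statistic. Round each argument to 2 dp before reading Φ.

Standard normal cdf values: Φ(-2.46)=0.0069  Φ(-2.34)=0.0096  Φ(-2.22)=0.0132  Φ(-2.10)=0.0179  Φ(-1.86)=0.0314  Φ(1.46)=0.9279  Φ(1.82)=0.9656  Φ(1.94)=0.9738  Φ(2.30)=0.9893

(18.4, 30.1)

Lower: z₀ + z₁ = -0.082 + (-1.960) = -2.042; 1 − a(z₀+z₁) = 1 − (0.007)(-2.042) = 1.0143; argument = -0.082 + (-2.042)/1.0143 = -2.0952 → -2.10.
α₁ = Φ(-2.10) = 0.0179; rank = round(400 × 0.0179) = 7; θ*₍7₎ = 18.4.
Upper: z₀ + z₂ = 1.878; 1 − a(z₀+z₂) = 0.9869; argument = 1.8210 → 1.82; α₂ = 0.9656; rank = 386; θ*₍386₎ = 30.1.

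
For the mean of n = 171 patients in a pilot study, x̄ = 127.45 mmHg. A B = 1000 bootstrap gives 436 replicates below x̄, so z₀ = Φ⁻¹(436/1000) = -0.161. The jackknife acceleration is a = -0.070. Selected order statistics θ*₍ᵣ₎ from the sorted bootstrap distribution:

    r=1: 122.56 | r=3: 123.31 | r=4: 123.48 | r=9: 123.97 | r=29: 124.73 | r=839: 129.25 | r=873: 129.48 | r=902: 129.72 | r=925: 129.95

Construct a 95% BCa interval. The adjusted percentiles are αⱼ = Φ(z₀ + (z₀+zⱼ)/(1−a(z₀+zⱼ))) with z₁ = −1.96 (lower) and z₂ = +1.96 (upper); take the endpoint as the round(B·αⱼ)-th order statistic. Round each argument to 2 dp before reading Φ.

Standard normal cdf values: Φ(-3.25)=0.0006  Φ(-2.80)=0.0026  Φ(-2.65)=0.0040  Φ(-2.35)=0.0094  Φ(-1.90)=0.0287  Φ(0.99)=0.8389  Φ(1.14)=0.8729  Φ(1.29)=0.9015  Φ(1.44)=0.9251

Lower: z₀ + z₁ = -0.161 + (-1.960) = -2.121; 1 − a(z₀+z₁) = 1 − (-0.070)(-2.121) = 0.8515; argument = -0.161 + (-2.121)/0.8515 = -2.6518 → -2.65.
α₁ = Φ(-2.65) = 0.0040; rank = round(1000 × 0.0040) = 4; θ*₍4₎ = 123.48.
Upper: z₀ + z₂ = 1.799; 1 − a(z₀+z₂) = 1.1259; argument = 1.4368 → 1.44; α₂ = 0.9251; rank = 925; θ*₍925₎ = 129.95.

(123.48, 129.95)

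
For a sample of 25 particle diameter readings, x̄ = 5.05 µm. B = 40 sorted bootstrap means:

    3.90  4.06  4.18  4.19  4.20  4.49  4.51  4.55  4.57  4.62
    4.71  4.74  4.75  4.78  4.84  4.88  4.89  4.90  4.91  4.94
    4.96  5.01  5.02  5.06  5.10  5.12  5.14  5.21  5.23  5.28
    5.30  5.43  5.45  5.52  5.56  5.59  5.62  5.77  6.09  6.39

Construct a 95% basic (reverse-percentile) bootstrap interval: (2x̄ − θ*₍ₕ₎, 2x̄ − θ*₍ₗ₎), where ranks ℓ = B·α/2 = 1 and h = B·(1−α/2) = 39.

(4.01, 6.20)

Percentile endpoints at ranks 1 and 39: θ*₍1₎ = 3.90, θ*₍39₎ = 6.09.
Basic interval reflects these around x̄:
  lower = 2 × 5.05 − 6.09 = 4.01
  upper = 2 × 5.05 − 3.90 = 6.20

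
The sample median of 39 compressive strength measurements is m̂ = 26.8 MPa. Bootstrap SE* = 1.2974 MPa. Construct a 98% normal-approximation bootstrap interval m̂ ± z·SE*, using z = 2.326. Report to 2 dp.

Margin = 2.326 × 1.2974 = 3.018
Interval: 26.8 ± 3.018

(23.78, 29.82)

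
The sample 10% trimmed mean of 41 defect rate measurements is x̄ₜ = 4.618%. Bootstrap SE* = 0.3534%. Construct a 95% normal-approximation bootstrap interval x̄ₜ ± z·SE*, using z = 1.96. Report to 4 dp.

Margin = 1.96 × 0.3534 = 0.69266
Interval: 4.618 ± 0.69266

(3.9253, 5.3107)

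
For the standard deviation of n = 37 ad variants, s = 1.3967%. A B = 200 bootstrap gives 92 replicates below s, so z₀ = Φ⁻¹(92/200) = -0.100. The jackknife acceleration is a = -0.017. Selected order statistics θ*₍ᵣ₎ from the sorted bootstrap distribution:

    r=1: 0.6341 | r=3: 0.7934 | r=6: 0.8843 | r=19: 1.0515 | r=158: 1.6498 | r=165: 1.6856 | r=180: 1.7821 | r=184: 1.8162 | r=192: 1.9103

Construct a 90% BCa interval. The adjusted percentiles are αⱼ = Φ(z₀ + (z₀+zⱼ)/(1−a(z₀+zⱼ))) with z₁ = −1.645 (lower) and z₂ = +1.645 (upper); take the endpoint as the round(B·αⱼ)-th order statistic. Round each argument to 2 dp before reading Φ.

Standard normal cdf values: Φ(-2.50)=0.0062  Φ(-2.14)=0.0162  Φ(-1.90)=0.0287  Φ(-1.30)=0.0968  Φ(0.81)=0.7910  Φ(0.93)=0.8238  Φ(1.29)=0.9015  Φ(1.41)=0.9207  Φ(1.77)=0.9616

Lower: z₀ + z₁ = -0.100 + (-1.645) = -1.745; 1 − a(z₀+z₁) = 1 − (-0.017)(-1.745) = 0.9703; argument = -0.100 + (-1.745)/0.9703 = -1.8983 → -1.90.
α₁ = Φ(-1.90) = 0.0287; rank = round(200 × 0.0287) = 6; θ*₍6₎ = 0.8843.
Upper: z₀ + z₂ = 1.545; 1 − a(z₀+z₂) = 1.0263; argument = 1.4055 → 1.41; α₂ = 0.9207; rank = 184; θ*₍184₎ = 1.8162.

(0.8843, 1.8162)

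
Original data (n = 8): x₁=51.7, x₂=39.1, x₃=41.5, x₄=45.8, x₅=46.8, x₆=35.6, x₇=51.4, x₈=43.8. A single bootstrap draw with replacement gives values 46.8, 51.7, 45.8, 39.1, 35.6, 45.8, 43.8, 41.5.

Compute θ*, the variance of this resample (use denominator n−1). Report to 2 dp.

Mean = 43.7625; sum of squared deviations = 174.0187
s² = 174.0187 / 7 = 24.8598

θ* = 24.86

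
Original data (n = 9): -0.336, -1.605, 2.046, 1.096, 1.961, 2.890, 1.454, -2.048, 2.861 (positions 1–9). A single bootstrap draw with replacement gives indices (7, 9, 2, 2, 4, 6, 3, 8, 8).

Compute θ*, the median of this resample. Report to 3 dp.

θ* = 1.096

Resample values: 1.454, 2.861, -1.605, -1.605, 1.096, 2.890, 2.046, -2.048, -2.048.
Sorted: -2.048, -2.048, -1.605, -1.605, 1.096, 1.454, 2.046, 2.861, 2.890
Median = middle value = 1.096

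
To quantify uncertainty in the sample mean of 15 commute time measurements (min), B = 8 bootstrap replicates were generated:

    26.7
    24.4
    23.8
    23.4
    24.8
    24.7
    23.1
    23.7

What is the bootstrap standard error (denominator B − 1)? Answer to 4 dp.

Bootstrap SE is the standard deviation of the 8 replicate means.
Mean of replicates: (26.7 + 24.4 + 23.8 + 23.4 + 24.8 + 24.7 + 23.1 + 23.7) / 8 = 194.60000 / 8 = 24.32500
Sum of squared deviations: (+2.37500)² + (+0.07500)² + (−0.52500)² + (−0.92500)² + (+0.47500)² + (+0.37500)² + (−1.22500)² + (−0.62500)² = 9.03500
Variance = 9.03500 / 7 = 1.29071
SE* = √1.29071

SE* = 1.1361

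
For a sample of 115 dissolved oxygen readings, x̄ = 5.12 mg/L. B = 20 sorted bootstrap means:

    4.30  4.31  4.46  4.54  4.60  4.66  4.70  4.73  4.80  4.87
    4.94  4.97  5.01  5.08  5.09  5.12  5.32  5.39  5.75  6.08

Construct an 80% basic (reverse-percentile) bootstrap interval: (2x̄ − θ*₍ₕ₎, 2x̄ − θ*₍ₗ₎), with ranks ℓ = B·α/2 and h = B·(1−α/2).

(4.85, 5.93)

Percentile endpoints at ranks 2 and 18: θ*₍2₎ = 4.31, θ*₍18₎ = 5.39.
Basic interval reflects these around x̄:
  lower = 2 × 5.12 − 5.39 = 4.85
  upper = 2 × 5.12 − 4.31 = 5.93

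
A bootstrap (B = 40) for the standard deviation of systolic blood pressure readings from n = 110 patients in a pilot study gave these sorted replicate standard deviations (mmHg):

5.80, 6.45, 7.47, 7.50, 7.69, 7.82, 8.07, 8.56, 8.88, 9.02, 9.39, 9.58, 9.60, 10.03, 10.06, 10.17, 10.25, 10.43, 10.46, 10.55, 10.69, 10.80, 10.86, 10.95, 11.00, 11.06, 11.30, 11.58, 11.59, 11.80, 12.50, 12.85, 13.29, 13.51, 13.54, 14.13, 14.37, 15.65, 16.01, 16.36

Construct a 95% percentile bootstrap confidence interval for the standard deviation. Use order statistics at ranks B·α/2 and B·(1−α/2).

(5.80, 16.01)

α = 0.05; lower rank = 40 × 0.025 = 1; upper rank = 40 × 0.975 = 39.
The 1st smallest replicate is 5.80; the 39th is 16.01.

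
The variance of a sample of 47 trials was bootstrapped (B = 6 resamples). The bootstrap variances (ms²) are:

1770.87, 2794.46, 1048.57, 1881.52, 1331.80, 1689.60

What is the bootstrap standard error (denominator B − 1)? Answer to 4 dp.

SE* = 596.5109

Bootstrap SE is the standard deviation of the 6 replicate variances.
Mean of replicates: (1770.87 + 2794.46 + 1048.57 + 1881.52 + 1331.80 + 1689.60) / 6 = 10516.82000 / 6 = 1752.80333
Sum of squared deviations: (+18.06667)² + (+1041.65667)² + (−704.23333)² + (+128.71667)² + (−421.00333)² + (−63.20333)² = 1779126.05173
Variance = 1779126.05173 / 5 = 355825.21035
SE* = √355825.21035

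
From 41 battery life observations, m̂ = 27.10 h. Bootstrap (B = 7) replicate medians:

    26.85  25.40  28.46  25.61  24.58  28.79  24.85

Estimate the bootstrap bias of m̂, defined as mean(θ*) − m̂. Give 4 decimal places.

bias = −0.7371

mean(θ*) = (26.85 + 25.40 + 28.46 + 25.61 + 24.58 + 28.79 + 24.85) / 7 = 26.36286
bias = 26.36286 − 27.10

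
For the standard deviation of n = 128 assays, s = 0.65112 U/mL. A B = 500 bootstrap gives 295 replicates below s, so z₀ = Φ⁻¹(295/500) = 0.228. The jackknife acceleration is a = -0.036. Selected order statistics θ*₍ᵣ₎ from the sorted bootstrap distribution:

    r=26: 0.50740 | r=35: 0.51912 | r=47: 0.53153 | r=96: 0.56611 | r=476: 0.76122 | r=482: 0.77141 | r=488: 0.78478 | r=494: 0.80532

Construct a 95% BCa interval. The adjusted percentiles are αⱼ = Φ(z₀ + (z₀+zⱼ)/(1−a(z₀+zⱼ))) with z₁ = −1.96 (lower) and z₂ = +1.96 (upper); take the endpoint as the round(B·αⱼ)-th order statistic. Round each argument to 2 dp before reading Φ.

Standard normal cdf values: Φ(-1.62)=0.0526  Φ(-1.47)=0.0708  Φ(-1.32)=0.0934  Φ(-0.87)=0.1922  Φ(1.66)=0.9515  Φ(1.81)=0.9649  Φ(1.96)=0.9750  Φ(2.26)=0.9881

Lower: z₀ + z₁ = 0.228 + (-1.960) = -1.732; 1 − a(z₀+z₁) = 1 − (-0.036)(-1.732) = 0.9376; argument = 0.228 + (-1.732)/0.9376 = -1.6192 → -1.62.
α₁ = Φ(-1.62) = 0.0526; rank = round(500 × 0.0526) = 26; θ*₍26₎ = 0.50740.
Upper: z₀ + z₂ = 2.188; 1 − a(z₀+z₂) = 1.0788; argument = 2.2562 → 2.26; α₂ = 0.9881; rank = 494; θ*₍494₎ = 0.80532.

(0.50740, 0.80532)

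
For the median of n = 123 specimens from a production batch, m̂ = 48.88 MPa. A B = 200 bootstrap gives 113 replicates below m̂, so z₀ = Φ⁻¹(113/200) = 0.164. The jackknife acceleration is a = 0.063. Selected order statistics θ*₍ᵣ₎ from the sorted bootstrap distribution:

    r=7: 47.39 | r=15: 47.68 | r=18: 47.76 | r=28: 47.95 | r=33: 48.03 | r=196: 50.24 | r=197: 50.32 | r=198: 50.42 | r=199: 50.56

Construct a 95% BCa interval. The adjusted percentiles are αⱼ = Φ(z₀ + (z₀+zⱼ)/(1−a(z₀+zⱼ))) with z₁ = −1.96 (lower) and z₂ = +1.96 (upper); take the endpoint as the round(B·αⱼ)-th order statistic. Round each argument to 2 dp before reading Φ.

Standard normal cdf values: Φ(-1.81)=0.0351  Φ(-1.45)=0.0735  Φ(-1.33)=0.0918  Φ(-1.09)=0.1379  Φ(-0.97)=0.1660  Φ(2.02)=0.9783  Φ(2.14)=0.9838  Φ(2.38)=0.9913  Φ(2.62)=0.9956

Lower: z₀ + z₁ = 0.164 + (-1.960) = -1.796; 1 − a(z₀+z₁) = 1 − (0.063)(-1.796) = 1.1131; argument = 0.164 + (-1.796)/1.1131 = -1.4494 → -1.45.
α₁ = Φ(-1.45) = 0.0735; rank = round(200 × 0.0735) = 15; θ*₍15₎ = 47.68.
Upper: z₀ + z₂ = 2.124; 1 − a(z₀+z₂) = 0.8662; argument = 2.6161 → 2.62; α₂ = 0.9956; rank = 199; θ*₍199₎ = 50.56.

(47.68, 50.56)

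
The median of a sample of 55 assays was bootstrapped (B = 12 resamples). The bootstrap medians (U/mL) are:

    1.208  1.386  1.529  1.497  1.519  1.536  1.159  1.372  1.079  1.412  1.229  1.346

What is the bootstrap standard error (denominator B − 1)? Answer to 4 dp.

Bootstrap SE is the standard deviation of the 12 replicate medians.
Mean of replicates: (1.208 + 1.386 + 1.529 + 1.497 + 1.519 + 1.536 + 1.159 + 1.372 + 1.079 + 1.412 + 1.229 + 1.346) / 12 = 16.27200 / 12 = 1.35600
Sum of squared deviations: (−0.14800)² + (+0.03000)² + (+0.17300)² + (+0.14100)² + (+0.16300)² + (+0.18000)² + (−0.19700)² + (+0.01600)² + (−0.27700)² + (+0.05600)² + (−0.12700)² + (−0.01000)² = 0.26674
Variance = 0.26674 / 11 = 0.02425
SE* = √0.02425

SE* = 0.1557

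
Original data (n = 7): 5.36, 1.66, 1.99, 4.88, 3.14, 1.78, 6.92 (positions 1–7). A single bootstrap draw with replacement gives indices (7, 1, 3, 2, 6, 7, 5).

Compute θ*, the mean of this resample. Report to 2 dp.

θ* = 3.97

Resample values: 6.92, 5.36, 1.99, 1.66, 1.78, 6.92, 3.14.
Mean = (6.92 + 5.36 + 1.99 + 1.66 + 1.78 + 6.92 + 3.14) / 7 = 27.770 / 7 = 3.97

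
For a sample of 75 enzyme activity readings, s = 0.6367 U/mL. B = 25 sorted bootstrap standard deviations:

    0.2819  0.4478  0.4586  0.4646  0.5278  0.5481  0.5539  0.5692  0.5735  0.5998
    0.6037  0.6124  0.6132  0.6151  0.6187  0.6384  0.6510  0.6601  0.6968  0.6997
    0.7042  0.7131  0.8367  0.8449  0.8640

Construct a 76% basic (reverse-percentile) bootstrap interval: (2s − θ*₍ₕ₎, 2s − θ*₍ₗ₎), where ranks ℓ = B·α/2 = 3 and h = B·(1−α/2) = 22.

Percentile endpoints at ranks 3 and 22: θ*₍3₎ = 0.4586, θ*₍22₎ = 0.7131.
Basic interval reflects these around s:
  lower = 2 × 0.6367 − 0.7131 = 0.5603
  upper = 2 × 0.6367 − 0.4586 = 0.8148

(0.5603, 0.8148)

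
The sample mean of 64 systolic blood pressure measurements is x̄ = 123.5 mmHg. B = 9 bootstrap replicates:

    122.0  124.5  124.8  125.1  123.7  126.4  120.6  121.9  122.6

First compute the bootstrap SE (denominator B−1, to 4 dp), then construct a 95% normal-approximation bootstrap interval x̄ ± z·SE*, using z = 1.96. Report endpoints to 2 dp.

Mean of replicates = 123.5111; sum of squared deviations = 27.7289; SE* = √(27.7289/8) = 1.8617
Margin = 1.96 × 1.8617 = 3.649
Interval: 123.5 ± 3.649

(119.85, 127.15)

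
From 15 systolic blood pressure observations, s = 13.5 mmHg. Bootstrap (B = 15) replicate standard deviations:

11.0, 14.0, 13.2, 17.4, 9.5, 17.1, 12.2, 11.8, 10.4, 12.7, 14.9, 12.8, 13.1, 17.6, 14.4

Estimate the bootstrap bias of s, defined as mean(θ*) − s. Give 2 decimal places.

bias = −0.03

mean(θ*) = (11.0 + 14.0 + 13.2 + 17.4 + 9.5 + 17.1 + 12.2 + 11.8 + 10.4 + 12.7 + 14.9 + 12.8 + 13.1 + 17.6 + 14.4) / 15 = 13.473
bias = 13.473 − 13.5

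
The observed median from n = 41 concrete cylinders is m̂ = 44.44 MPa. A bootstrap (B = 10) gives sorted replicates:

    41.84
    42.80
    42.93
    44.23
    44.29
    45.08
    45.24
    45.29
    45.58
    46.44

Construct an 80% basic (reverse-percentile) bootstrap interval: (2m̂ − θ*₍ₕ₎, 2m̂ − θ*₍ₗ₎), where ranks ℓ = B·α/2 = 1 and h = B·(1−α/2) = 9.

Percentile endpoints at ranks 1 and 9: θ*₍1₎ = 41.84, θ*₍9₎ = 45.58.
Basic interval reflects these around m̂:
  lower = 2 × 44.44 − 45.58 = 43.30
  upper = 2 × 44.44 − 41.84 = 47.04

(43.30, 47.04)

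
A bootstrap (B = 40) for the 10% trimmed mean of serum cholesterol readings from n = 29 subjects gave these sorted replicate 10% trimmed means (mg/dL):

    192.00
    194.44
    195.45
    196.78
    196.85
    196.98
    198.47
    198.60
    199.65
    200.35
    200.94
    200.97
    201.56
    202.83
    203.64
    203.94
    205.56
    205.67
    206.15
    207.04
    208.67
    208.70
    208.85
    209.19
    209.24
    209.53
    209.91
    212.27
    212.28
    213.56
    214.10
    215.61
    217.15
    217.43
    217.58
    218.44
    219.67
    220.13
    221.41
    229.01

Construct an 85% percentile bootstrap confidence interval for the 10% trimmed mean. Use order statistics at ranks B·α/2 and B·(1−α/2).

α = 0.15; lower rank = 40 × 0.075 = 3; upper rank = 40 × 0.925 = 37.
The 3rd smallest replicate is 195.45; the 37th is 219.67.

(195.45, 219.67)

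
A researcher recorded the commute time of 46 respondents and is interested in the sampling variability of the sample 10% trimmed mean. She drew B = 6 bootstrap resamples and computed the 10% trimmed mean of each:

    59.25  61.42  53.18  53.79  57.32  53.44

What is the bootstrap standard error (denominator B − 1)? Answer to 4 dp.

SE* = 3.4673

Bootstrap SE is the standard deviation of the 6 replicate 10% trimmed means.
Mean of replicates: (59.25 + 61.42 + 53.18 + 53.79 + 57.32 + 53.44) / 6 = 338.40000 / 6 = 56.40000
Sum of squared deviations: (+2.85000)² + (+5.02000)² + (−3.22000)² + (−2.61000)² + (+0.92000)² + (−2.96000)² = 60.11140
Variance = 60.11140 / 5 = 12.02228
SE* = √12.02228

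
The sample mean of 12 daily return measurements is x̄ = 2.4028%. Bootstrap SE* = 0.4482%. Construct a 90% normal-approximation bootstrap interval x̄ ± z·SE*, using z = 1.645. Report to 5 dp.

(1.66551, 3.14009)

Margin = 1.645 × 0.4482 = 0.737289
Interval: 2.4028 ± 0.737289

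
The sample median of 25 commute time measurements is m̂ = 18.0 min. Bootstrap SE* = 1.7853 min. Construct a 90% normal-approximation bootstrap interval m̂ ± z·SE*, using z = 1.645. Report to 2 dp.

(15.06, 20.94)

Margin = 1.645 × 1.7853 = 2.937
Interval: 18.0 ± 2.937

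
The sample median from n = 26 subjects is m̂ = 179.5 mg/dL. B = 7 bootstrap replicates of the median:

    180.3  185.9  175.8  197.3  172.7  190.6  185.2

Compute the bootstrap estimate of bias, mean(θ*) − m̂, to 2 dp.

bias = +4.47

mean(θ*) = (180.3 + 185.9 + 175.8 + 197.3 + 172.7 + 190.6 + 185.2) / 7 = 183.971
bias = 183.971 − 179.5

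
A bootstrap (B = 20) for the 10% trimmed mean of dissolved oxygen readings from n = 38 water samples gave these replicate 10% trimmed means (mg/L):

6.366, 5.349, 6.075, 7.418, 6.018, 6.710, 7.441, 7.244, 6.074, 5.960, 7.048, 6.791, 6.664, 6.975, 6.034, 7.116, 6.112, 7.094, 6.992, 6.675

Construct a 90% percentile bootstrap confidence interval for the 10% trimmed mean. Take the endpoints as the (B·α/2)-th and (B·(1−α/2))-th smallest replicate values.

Sorted replicates: 5.349, 5.960, 6.018, 6.034, 6.074, 6.075, 6.112, 6.366, 6.664, 6.675, 6.710, 6.791, 6.975, 6.992, 7.048, 7.094, 7.116, 7.244, 7.418, 7.441
α = 0.10; lower rank = 20 × 0.050 = 1; upper rank = 20 × 0.950 = 19.
The 1st smallest replicate is 5.349; the 19th is 7.418.

(5.349, 7.418)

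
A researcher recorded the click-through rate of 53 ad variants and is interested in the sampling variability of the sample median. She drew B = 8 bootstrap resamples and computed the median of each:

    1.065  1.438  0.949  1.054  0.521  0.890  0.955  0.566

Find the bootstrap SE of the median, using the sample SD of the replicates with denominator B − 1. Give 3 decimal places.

Bootstrap SE is the standard deviation of the 8 replicate medians.
Mean of replicates: (1.065 + 1.438 + 0.949 + 1.054 + 0.521 + 0.890 + 0.955 + 0.566) / 8 = 7.4380 / 8 = 0.9297
Sum of squared deviations: (+0.1352)² + (+0.5082)² + (+0.0192)² + (+0.1243)² + (−0.4087)² + (−0.0397)² + (+0.0252)² + (−0.3638)² = 0.5940
Variance = 0.5940 / 7 = 0.0849
SE* = √0.0849

SE* = 0.291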